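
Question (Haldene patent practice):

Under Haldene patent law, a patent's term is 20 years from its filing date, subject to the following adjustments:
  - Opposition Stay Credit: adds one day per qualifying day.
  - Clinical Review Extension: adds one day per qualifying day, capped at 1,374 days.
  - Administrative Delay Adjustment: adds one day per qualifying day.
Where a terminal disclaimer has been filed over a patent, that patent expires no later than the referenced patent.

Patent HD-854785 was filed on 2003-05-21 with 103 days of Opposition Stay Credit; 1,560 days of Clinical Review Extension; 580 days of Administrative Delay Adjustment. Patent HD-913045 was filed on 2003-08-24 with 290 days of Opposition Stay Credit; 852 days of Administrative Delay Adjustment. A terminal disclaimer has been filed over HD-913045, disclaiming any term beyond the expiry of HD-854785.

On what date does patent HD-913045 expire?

October 9, 2026

Natural term of HD-913045:
  Base: filing + 20 years → 24 August 2023.
  Opposition Stay Credit: +290 days → 9 June 2024.
  Administrative Delay Adjustment: +852 days → 9 October 2026.
Expiry of referenced patent HD-854785:
  Base: filing + 20 years → 21 May 2023.
  Opposition Stay Credit: +103 days → 1 September 2023.
  Clinical Review Extension: 1560 days claimed exceeds the 1374-day cap, so +1374 days → 6 June 2027.
  Administrative Delay Adjustment: +580 days → 6 January 2029.
Terminal disclaimer: HD-913045 expires on the earlier of 9 October 2026 and 6 January 2029.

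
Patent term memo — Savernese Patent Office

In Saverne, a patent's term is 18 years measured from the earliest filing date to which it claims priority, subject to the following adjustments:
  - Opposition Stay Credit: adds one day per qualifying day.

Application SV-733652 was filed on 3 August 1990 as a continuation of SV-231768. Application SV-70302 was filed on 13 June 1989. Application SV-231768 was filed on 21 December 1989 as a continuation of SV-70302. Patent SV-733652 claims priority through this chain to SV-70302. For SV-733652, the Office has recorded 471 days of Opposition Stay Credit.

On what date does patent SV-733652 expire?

September 26, 2008

Earliest priority filing: 13 June 1989.
Base term: 13 June 1989 + 18 years → 13 June 2007.
Opposition Stay Credit: +471 days → 26 September 2008.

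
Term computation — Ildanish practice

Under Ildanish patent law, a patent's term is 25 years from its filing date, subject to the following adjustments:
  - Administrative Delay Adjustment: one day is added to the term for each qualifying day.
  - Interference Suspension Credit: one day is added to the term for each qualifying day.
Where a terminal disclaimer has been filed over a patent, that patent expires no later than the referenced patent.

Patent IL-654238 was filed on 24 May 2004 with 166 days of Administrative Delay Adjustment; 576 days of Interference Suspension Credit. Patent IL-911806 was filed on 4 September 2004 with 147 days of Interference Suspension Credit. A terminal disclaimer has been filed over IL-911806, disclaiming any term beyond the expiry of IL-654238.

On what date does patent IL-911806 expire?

Natural term of IL-911806:
  Base: filing + 25 years → 4 September 2029.
  Interference Suspension Credit: +147 days → 29 January 2030.
Expiry of referenced patent IL-654238:
  Base: filing + 25 years → 24 May 2029.
  Administrative Delay Adjustment: +166 days → 6 November 2029.
  Interference Suspension Credit: +576 days → 5 June 2031.
Terminal disclaimer: IL-911806 expires on the earlier of 29 January 2030 and 5 June 2031.

2030-01-29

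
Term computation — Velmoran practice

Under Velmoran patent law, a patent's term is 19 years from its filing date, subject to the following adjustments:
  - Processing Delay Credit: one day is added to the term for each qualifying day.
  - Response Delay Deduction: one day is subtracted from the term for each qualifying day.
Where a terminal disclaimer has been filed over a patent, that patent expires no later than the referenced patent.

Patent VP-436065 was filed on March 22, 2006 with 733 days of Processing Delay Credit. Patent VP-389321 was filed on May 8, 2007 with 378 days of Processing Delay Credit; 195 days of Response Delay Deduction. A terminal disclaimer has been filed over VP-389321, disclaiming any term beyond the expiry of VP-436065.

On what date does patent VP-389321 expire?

November 7, 2026

Natural term of VP-389321:
  Base: filing + 19 years → 8 May 2026.
  Processing Delay Credit: +378 days → 21 May 2027.
  Response Delay Deduction: −195 days → 7 November 2026.
Expiry of referenced patent VP-436065:
  Base: filing + 19 years → 22 March 2025.
  Processing Delay Credit: +733 days → 25 March 2027.
Terminal disclaimer: VP-389321 expires on the earlier of 7 November 2026 and 25 March 2027.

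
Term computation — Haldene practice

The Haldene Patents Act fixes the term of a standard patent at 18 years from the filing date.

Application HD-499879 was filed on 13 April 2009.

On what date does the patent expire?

April 13, 2027

Filing date + 18 years → 13 April 2027.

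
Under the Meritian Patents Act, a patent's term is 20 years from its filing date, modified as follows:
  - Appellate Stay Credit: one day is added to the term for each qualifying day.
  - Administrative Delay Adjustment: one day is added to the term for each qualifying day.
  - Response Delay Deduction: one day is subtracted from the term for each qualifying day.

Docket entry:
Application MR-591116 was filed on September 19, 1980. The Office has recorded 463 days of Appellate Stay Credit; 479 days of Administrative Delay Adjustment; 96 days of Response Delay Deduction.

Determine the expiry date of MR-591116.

2003-01-13

Base term: filing date + 20 years → 19 September 2000.
Appellate Stay Credit: +463 days → 26 December 2001.
Administrative Delay Adjustment: +479 days → 19 April 2003.
Response Delay Deduction: −96 days → 13 January 2003.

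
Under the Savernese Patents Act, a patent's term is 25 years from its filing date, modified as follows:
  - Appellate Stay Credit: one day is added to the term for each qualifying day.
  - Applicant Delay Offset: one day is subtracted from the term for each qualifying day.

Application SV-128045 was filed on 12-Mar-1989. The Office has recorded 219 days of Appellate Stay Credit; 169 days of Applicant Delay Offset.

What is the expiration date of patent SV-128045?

Base term: filing date + 25 years → 12 March 2014.
Appellate Stay Credit: +219 days → 17 October 2014.
Applicant Delay Offset: −169 days → 1 May 2014.

May 1, 2014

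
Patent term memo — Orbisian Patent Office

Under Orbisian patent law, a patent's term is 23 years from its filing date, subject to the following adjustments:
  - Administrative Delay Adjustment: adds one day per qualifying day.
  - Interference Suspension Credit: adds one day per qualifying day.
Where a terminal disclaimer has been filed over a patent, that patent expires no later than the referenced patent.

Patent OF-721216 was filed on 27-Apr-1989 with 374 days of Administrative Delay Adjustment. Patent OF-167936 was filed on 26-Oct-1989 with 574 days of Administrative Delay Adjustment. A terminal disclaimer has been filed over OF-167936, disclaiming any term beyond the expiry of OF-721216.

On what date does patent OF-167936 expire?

Natural term of OF-167936:
  Base: filing + 23 years → 26 October 2012.
  Administrative Delay Adjustment: +574 days → 23 May 2014.
Expiry of referenced patent OF-721216:
  Base: filing + 23 years → 27 April 2012.
  Administrative Delay Adjustment: +374 days → 6 May 2013.
Terminal disclaimer: OF-167936 expires on the earlier of 23 May 2014 and 6 May 2013.

May 6, 2013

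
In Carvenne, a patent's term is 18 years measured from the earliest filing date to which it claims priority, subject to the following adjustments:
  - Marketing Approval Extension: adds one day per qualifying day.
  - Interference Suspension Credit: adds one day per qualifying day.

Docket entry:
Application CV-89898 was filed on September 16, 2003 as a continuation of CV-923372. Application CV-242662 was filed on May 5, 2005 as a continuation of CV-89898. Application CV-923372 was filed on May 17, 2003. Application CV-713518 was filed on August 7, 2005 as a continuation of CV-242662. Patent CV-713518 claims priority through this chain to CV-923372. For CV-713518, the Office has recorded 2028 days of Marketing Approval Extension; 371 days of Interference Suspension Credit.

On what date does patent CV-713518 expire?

Earliest priority filing: 17 May 2003.
Base term: 17 May 2003 + 18 years → 17 May 2021.
Marketing Approval Extension: +2028 days → 5 December 2026.
Interference Suspension Credit: +371 days → 11 December 2027.

2027-12-11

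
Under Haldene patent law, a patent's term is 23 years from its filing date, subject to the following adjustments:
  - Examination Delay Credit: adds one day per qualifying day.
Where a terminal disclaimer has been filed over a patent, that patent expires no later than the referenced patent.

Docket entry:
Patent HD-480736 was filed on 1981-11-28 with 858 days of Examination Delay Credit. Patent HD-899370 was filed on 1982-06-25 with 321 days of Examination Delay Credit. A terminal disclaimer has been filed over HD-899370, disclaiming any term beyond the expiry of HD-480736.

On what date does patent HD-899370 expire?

May 12, 2006

Natural term of HD-899370:
  Base: filing + 23 years → 25 June 2005.
  Examination Delay Credit: +321 days → 12 May 2006.
Expiry of referenced patent HD-480736:
  Base: filing + 23 years → 28 November 2004.
  Examination Delay Credit: +858 days → 5 April 2007.
Terminal disclaimer: HD-899370 expires on the earlier of 12 May 2006 and 5 April 2007.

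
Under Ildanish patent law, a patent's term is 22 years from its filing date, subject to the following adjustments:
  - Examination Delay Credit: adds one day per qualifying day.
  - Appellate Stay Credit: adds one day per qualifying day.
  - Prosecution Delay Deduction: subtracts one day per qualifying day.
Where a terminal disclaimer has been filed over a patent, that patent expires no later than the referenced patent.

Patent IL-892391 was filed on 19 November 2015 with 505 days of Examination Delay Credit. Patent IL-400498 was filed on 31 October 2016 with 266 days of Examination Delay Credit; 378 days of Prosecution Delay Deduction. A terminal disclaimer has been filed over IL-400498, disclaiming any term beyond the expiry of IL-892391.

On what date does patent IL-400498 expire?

Natural term of IL-400498:
  Base: filing + 22 years → 31 October 2038.
  Examination Delay Credit: +266 days → 24 July 2039.
  Prosecution Delay Deduction: −378 days → 11 July 2038.
Expiry of referenced patent IL-892391:
  Base: filing + 22 years → 19 November 2037.
  Examination Delay Credit: +505 days → 8 April 2039.
Terminal disclaimer: IL-400498 expires on the earlier of 11 July 2038 and 8 April 2039.

2038-07-11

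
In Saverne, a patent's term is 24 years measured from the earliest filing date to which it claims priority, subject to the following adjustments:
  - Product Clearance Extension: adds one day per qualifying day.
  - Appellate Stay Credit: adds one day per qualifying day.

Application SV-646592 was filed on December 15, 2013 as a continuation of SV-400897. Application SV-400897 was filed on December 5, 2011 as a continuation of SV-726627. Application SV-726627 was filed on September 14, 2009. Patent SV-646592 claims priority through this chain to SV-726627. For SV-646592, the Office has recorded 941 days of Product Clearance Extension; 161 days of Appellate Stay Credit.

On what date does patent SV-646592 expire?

Earliest priority filing: 14 September 2009.
Base term: 14 September 2009 + 24 years → 14 September 2033.
Product Clearance Extension: +941 days → 12 April 2036.
Appellate Stay Credit: +161 days → 20 September 2036.

September 20, 2036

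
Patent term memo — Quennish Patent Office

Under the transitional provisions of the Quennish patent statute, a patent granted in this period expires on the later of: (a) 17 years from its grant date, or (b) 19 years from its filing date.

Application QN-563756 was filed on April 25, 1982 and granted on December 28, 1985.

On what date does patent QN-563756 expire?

(a) grant + 17 years → 28 December 2002.
(b) filing + 19 years → 25 April 2001.
Later of the two: 28 December 2002.

December 28, 2002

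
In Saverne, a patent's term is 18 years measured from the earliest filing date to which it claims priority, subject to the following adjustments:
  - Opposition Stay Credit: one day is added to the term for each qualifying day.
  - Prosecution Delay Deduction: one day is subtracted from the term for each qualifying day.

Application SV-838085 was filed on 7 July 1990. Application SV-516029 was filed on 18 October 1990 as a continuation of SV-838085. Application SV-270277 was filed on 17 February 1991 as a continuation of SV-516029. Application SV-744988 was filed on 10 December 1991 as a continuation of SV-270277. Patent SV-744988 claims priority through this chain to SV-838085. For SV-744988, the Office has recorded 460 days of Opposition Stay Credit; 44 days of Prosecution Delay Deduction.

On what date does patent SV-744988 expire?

August 27, 2009

Earliest priority filing: 7 July 1990.
Base term: 7 July 1990 + 18 years → 7 July 2008.
Opposition Stay Credit: +460 days → 10 October 2009.
Prosecution Delay Deduction: −44 days → 27 August 2009.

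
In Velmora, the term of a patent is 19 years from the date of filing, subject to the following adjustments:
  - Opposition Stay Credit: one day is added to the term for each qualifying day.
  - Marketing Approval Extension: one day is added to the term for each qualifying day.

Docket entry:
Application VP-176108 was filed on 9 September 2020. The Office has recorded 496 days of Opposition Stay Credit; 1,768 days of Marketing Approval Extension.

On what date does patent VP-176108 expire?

Base term: filing date + 19 years → 9 September 2039.
Opposition Stay Credit: +496 days → 17 January 2041.
Marketing Approval Extension: +1768 days → 20 November 2045.

2045-11-20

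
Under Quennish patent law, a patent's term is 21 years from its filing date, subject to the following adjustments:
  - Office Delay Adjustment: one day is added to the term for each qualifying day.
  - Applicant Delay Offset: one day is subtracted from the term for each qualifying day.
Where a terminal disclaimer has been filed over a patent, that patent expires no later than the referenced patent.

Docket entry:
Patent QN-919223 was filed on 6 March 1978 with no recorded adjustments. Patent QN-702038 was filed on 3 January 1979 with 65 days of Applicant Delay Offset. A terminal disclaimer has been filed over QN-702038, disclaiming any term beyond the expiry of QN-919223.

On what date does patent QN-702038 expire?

Natural term of QN-702038:
  Base: filing + 21 years → 3 January 2000.
  Applicant Delay Offset: −65 days → 30 October 1999.
Expiry of referenced patent QN-919223:
  Base: filing + 21 years → 6 March 1999.
Terminal disclaimer: QN-702038 expires on the earlier of 30 October 1999 and 6 March 1999.

1999-03-06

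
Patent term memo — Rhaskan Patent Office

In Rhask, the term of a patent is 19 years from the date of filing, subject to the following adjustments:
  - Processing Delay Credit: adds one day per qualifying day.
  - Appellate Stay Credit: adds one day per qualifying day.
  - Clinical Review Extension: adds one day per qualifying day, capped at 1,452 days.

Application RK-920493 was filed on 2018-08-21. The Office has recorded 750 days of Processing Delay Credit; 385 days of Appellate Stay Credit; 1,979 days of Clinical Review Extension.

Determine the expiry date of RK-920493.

September 20, 2044

Base term: filing date + 19 years → 21 August 2037.
Processing Delay Credit: +750 days → 10 September 2039.
Appellate Stay Credit: +385 days → 29 September 2040.
Clinical Review Extension: 1979 days claimed exceeds the 1452-day cap, so +1452 days → 20 September 2044.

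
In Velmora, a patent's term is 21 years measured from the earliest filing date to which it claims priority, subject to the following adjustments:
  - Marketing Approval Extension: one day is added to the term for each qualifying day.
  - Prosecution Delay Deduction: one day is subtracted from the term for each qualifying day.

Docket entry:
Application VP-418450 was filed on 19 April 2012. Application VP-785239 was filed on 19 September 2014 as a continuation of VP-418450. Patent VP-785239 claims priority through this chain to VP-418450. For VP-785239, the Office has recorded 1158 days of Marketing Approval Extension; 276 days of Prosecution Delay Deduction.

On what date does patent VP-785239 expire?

Earliest priority filing: 19 April 2012.
Base term: 19 April 2012 + 21 years → 19 April 2033.
Marketing Approval Extension: +1158 days → 20 June 2036.
Prosecution Delay Deduction: −276 days → 18 September 2035.

September 18, 2035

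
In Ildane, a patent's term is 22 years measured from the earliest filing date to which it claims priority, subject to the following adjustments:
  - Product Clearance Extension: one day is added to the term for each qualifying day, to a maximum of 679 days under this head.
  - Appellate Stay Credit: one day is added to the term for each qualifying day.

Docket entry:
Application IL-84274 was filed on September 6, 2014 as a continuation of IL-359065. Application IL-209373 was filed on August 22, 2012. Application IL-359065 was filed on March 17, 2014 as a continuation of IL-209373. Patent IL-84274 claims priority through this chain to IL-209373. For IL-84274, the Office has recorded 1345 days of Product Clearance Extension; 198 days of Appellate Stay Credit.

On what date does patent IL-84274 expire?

Earliest priority filing: 22 August 2012.
Base term: 22 August 2012 + 22 years → 22 August 2034.
Product Clearance Extension: 1345 days claimed exceeds the 679-day cap, so +679 days → 1 July 2036.
Appellate Stay Credit: +198 days → 15 January 2037.

January 15, 2037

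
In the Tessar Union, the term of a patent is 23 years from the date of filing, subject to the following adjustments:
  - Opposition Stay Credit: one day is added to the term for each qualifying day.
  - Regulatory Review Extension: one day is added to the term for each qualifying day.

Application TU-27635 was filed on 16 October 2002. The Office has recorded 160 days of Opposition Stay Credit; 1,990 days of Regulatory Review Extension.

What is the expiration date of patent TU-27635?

September 5, 2031

Base term: filing date + 23 years → 16 October 2025.
Opposition Stay Credit: +160 days → 25 March 2026.
Regulatory Review Extension: +1990 days → 5 September 2031.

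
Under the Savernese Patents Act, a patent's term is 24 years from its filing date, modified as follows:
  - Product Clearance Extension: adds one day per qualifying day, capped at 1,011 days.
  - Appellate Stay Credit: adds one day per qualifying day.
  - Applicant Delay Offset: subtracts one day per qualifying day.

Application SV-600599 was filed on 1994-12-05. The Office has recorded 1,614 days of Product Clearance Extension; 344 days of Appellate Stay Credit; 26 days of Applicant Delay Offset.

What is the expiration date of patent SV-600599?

2022-07-26

Base term: filing date + 24 years → 5 December 2018.
Product Clearance Extension: 1614 days claimed exceeds the 1011-day cap, so +1011 days → 11 September 2021.
Appellate Stay Credit: +344 days → 21 August 2022.
Applicant Delay Offset: −26 days → 26 July 2022.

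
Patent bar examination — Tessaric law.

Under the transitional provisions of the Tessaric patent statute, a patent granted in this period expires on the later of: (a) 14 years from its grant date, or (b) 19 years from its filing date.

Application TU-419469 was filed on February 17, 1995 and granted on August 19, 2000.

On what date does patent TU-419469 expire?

2014-08-19

(a) grant + 14 years → 19 August 2014.
(b) filing + 19 years → 17 February 2014.
Later of the two: 19 August 2014.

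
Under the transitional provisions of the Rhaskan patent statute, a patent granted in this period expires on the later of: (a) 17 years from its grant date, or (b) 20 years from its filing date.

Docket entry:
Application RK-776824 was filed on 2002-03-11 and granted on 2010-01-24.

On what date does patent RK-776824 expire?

January 24, 2027

(a) grant + 17 years → 24 January 2027.
(b) filing + 20 years → 11 March 2022.
Later of the two: 24 January 2027.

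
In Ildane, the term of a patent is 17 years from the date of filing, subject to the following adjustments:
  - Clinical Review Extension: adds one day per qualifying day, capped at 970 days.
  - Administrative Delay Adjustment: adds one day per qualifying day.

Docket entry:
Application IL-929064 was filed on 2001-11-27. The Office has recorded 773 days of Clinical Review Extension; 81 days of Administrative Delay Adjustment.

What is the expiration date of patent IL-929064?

Base term: filing date + 17 years → 27 November 2018.
Clinical Review Extension: 773 days (within the 970-day cap) → +773 days → 8 January 2021.
Administrative Delay Adjustment: +81 days → 30 March 2021.

2021-03-30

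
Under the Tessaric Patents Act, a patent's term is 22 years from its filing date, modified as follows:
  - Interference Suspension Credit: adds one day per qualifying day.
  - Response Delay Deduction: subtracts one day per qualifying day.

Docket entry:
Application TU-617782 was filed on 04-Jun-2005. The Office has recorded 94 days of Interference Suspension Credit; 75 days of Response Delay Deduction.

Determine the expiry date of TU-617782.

Base term: filing date + 22 years → 4 June 2027.
Interference Suspension Credit: +94 days → 6 September 2027.
Response Delay Deduction: −75 days → 23 June 2027.

June 23, 2027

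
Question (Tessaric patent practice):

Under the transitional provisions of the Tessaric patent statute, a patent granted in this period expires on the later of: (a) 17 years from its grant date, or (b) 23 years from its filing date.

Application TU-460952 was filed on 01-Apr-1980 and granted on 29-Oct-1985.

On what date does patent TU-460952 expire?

(a) grant + 17 years → 29 October 2002.
(b) filing + 23 years → 1 April 2003.
Later of the two: 1 April 2003.

April 1, 2003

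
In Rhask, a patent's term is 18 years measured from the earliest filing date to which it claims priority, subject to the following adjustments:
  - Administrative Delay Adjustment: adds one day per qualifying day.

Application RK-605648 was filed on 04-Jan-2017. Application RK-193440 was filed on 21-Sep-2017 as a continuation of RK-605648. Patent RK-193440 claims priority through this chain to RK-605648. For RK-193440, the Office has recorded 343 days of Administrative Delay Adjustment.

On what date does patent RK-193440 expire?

December 13, 2035

Earliest priority filing: 4 January 2017.
Base term: 4 January 2017 + 18 years → 4 January 2035.
Administrative Delay Adjustment: +343 days → 13 December 2035.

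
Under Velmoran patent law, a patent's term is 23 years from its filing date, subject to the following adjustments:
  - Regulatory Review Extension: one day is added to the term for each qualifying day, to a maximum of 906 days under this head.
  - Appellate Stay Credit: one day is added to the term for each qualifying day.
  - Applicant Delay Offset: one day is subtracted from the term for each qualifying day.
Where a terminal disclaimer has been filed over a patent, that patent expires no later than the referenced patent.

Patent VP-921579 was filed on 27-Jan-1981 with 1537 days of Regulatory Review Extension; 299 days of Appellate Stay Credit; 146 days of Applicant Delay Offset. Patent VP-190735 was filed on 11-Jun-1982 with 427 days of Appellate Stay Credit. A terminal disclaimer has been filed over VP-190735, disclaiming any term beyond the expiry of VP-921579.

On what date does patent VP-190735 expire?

Natural term of VP-190735:
  Base: filing + 23 years → 11 June 2005.
  Appellate Stay Credit: +427 days → 12 August 2006.
Expiry of referenced patent VP-921579:
  Base: filing + 23 years → 27 January 2004.
  Regulatory Review Extension: 1537 days claimed exceeds the 906-day cap, so +906 days → 21 July 2006.
  Appellate Stay Credit: +299 days → 16 May 2007.
  Applicant Delay Offset: −146 days → 21 December 2006.
Terminal disclaimer: VP-190735 expires on the earlier of 12 August 2006 and 21 December 2006.

August 12, 2006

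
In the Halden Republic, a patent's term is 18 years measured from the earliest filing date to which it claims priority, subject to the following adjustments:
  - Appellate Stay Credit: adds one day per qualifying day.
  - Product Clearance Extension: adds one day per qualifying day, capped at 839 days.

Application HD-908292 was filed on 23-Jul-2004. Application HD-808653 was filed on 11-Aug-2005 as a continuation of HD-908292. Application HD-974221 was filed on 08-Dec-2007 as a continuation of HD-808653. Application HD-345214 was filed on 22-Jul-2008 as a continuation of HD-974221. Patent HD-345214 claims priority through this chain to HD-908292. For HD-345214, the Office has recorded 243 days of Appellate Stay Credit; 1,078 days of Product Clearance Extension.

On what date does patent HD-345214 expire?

July 9, 2025

Earliest priority filing: 23 July 2004.
Base term: 23 July 2004 + 18 years → 23 July 2022.
Appellate Stay Credit: +243 days → 23 March 2023.
Product Clearance Extension: 1078 days claimed exceeds the 839-day cap, so +839 days → 9 July 2025.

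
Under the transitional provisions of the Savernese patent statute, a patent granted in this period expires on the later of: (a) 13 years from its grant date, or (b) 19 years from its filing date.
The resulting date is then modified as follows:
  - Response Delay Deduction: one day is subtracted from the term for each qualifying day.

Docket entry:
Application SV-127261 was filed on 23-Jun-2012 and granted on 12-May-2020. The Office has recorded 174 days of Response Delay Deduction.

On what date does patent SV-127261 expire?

November 19, 2032

(a) grant + 13 years → 12 May 2033.
(b) filing + 19 years → 23 June 2031.
Later of the two: 12 May 2033.
Response Delay Deduction: −174 days → 19 November 2032.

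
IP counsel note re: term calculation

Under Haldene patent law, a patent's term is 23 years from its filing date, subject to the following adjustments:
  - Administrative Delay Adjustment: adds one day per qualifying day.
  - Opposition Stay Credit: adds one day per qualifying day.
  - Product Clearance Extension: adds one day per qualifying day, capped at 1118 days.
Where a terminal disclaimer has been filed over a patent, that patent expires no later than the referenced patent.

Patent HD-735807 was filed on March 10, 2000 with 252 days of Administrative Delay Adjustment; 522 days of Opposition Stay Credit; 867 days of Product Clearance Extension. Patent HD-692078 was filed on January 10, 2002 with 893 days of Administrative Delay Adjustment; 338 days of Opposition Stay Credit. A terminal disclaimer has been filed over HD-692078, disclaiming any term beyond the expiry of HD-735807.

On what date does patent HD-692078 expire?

Natural term of HD-692078:
  Base: filing + 23 years → 10 January 2025.
  Administrative Delay Adjustment: +893 days → 22 June 2027.
  Opposition Stay Credit: +338 days → 25 May 2028.
Expiry of referenced patent HD-735807:
  Base: filing + 23 years → 10 March 2023.
  Administrative Delay Adjustment: +252 days → 17 November 2023.
  Opposition Stay Credit: +522 days → 22 April 2025.
  Product Clearance Extension: 867 days (within the 1118-day cap) → +867 days → 6 September 2027.
Terminal disclaimer: HD-692078 expires on the earlier of 25 May 2028 and 6 September 2027.

2027-09-06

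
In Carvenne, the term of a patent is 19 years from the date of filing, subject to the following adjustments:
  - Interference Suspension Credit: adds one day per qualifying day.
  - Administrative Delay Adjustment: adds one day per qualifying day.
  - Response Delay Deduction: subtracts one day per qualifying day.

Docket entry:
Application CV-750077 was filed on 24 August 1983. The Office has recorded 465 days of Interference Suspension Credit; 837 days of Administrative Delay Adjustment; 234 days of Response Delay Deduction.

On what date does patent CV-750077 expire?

July 27, 2005

Base term: filing date + 19 years → 24 August 2002.
Interference Suspension Credit: +465 days → 2 December 2003.
Administrative Delay Adjustment: +837 days → 18 March 2006.
Response Delay Deduction: −234 days → 27 July 2005.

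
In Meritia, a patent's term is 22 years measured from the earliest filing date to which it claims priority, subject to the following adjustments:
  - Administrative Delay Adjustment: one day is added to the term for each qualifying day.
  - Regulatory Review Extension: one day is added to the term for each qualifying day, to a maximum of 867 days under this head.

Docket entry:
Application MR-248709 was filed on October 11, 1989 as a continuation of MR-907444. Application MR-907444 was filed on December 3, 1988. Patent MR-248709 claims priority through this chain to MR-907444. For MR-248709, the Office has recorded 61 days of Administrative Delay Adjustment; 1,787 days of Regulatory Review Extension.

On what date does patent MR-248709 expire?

2013-06-18

Earliest priority filing: 3 December 1988.
Base term: 3 December 1988 + 22 years → 3 December 2010.
Administrative Delay Adjustment: +61 days → 2 February 2011.
Regulatory Review Extension: 1787 days claimed exceeds the 867-day cap, so +867 days → 18 June 2013.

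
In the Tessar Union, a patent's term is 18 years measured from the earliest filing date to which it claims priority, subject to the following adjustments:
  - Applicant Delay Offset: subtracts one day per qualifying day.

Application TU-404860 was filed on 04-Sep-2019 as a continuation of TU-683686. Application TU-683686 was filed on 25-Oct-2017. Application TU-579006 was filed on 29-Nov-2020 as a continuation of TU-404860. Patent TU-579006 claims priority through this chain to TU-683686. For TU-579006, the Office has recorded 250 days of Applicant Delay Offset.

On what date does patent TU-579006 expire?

Earliest priority filing: 25 October 2017.
Base term: 25 October 2017 + 18 years → 25 October 2035.
Applicant Delay Offset: −250 days → 17 February 2035.

2035-02-17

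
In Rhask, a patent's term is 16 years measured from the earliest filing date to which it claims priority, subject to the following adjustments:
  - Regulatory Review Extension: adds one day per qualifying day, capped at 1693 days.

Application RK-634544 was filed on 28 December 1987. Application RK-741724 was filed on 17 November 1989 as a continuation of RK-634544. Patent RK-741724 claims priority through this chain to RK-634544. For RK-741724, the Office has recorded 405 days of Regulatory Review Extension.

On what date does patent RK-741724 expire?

Earliest priority filing: 28 December 1987.
Base term: 28 December 1987 + 16 years → 28 December 2003.
Regulatory Review Extension: 405 days (within the 1693-day cap) → +405 days → 5 February 2005.

February 5, 2005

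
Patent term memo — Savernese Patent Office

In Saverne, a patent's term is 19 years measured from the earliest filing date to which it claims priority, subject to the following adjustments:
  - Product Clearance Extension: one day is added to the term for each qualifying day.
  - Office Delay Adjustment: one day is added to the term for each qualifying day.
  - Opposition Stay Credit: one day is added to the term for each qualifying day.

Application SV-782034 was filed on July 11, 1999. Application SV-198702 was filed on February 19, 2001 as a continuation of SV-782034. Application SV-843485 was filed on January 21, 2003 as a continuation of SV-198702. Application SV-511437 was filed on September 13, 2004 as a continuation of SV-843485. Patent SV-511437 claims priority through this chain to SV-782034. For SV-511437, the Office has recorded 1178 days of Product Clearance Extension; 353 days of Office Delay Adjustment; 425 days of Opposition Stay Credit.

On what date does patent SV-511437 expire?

November 18, 2023

Earliest priority filing: 11 July 1999.
Base term: 11 July 1999 + 19 years → 11 July 2018.
Product Clearance Extension: +1178 days → 1 October 2021.
Office Delay Adjustment: +353 days → 19 September 2022.
Opposition Stay Credit: +425 days → 18 November 2023.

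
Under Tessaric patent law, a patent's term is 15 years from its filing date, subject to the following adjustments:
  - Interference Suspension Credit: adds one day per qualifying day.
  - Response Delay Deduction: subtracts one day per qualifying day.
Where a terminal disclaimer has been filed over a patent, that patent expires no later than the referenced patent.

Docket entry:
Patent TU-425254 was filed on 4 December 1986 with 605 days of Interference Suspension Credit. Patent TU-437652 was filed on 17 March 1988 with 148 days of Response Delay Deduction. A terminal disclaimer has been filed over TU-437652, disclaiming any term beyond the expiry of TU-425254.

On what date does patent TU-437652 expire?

Natural term of TU-437652:
  Base: filing + 15 years → 17 March 2003.
  Response Delay Deduction: −148 days → 20 October 2002.
Expiry of referenced patent TU-425254:
  Base: filing + 15 years → 4 December 2001.
  Interference Suspension Credit: +605 days → 1 August 2003.
Terminal disclaimer: TU-437652 expires on the earlier of 20 October 2002 and 1 August 2003.

October 20, 2002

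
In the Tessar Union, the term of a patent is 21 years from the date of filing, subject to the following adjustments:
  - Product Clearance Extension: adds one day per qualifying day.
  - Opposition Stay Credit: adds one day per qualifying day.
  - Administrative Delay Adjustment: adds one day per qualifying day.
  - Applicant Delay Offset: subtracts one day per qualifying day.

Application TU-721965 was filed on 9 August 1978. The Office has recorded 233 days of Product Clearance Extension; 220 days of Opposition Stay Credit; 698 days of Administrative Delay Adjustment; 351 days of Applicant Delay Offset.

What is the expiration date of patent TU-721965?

2001-10-17

Base term: filing date + 21 years → 9 August 1999.
Product Clearance Extension: +233 days → 29 March 2000.
Opposition Stay Credit: +220 days → 4 November 2000.
Administrative Delay Adjustment: +698 days → 3 October 2002.
Applicant Delay Offset: −351 days → 17 October 2001.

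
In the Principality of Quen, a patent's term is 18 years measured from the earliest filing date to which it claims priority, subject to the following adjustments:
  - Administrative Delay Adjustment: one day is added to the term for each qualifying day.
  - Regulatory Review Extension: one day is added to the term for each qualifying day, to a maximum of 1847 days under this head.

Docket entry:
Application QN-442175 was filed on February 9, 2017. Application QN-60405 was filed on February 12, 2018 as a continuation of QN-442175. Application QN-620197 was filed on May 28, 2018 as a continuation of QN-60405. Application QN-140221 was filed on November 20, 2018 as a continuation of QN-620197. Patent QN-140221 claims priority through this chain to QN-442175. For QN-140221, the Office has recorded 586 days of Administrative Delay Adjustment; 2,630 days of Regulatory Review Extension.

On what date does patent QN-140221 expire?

Earliest priority filing: 9 February 2017.
Base term: 9 February 2017 + 18 years → 9 February 2035.
Administrative Delay Adjustment: +586 days → 17 September 2036.
Regulatory Review Extension: 2630 days claimed exceeds the 1847-day cap, so +1847 days → 8 October 2041.

2041-10-08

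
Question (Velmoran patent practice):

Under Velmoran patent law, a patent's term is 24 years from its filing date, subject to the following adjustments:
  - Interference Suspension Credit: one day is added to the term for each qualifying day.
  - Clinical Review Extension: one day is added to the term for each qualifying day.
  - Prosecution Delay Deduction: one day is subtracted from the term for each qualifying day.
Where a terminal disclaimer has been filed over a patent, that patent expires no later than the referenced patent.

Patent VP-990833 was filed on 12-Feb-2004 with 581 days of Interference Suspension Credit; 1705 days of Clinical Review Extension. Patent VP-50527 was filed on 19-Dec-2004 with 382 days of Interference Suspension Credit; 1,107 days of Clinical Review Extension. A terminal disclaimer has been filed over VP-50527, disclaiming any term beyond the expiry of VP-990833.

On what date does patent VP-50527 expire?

Natural term of VP-50527:
  Base: filing + 24 years → 19 December 2028.
  Interference Suspension Credit: +382 days → 5 January 2030.
  Clinical Review Extension: +1107 days → 16 January 2033.
Expiry of referenced patent VP-990833:
  Base: filing + 24 years → 12 February 2028.
  Interference Suspension Credit: +581 days → 15 September 2029.
  Clinical Review Extension: +1705 days → 17 May 2034.
Terminal disclaimer: VP-50527 expires on the earlier of 16 January 2033 and 17 May 2034.

2033-01-16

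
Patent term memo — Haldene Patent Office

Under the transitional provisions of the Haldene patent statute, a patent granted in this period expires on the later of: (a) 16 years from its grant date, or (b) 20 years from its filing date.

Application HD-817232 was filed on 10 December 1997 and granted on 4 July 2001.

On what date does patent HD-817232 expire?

2017-12-10

(a) grant + 16 years → 4 July 2017.
(b) filing + 20 years → 10 December 2017.
Later of the two: 10 December 2017.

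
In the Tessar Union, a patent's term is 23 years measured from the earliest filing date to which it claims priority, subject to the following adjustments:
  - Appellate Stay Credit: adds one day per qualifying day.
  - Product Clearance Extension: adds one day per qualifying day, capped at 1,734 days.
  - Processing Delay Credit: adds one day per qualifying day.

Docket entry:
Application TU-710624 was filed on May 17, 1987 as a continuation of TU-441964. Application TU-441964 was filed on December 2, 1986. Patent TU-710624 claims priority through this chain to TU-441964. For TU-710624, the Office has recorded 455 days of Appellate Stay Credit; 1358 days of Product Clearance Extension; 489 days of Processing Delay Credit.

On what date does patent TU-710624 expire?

Earliest priority filing: 2 December 1986.
Base term: 2 December 1986 + 23 years → 2 December 2009.
Appellate Stay Credit: +455 days → 2 March 2011.
Product Clearance Extension: 1358 days (within the 1734-day cap) → +1358 days → 19 November 2014.
Processing Delay Credit: +489 days → 22 March 2016.

2016-03-22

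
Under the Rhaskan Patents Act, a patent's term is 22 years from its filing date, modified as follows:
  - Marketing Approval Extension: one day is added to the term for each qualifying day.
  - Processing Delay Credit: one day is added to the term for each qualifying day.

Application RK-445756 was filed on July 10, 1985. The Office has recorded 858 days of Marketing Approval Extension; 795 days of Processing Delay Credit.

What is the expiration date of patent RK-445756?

January 18, 2012

Base term: filing date + 22 years → 10 July 2007.
Marketing Approval Extension: +858 days → 14 November 2009.
Processing Delay Credit: +795 days → 18 January 2012.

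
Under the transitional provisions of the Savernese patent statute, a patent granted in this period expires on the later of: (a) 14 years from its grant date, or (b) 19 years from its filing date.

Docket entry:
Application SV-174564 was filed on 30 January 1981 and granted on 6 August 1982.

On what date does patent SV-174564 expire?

2000-01-30

(a) grant + 14 years → 6 August 1996.
(b) filing + 19 years → 30 January 2000.
Later of the two: 30 January 2000.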